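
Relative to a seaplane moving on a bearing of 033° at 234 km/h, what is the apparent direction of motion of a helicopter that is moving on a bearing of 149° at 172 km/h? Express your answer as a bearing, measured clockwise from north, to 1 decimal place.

Taking east as x and north as y: helicopter velocity = (88.587, -147.433) km/h; seaplane velocity = (127.446, 196.249) km/h.
Velocity of helicopter relative to seaplane = (88.587, -147.433) − (127.446, 196.249) = (-38.859, -343.682) km/h.
Bearing = atan2(-38.86, -343.68) = 186.45° clockwise from north.

186.5°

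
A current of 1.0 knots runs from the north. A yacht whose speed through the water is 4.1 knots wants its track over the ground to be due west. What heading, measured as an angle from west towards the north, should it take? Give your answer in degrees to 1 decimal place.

The current pushes perpendicular to the desired track; the heading must have a component into the current equal to 1.0 knots: 4.1 sin θ = 1.0.
sin θ = 0.2439, so θ = 14.117°.

14.1°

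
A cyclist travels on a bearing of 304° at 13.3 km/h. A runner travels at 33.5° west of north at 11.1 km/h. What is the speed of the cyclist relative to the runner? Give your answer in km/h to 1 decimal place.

5.2 km/h

Taking east as x and north as y: cyclist velocity = (-11.026, 7.437) km/h; runner velocity = (-6.127, 9.256) km/h.
Velocity of cyclist relative to runner = (-11.026, 7.437) − (-6.127, 9.256) = (-4.900, -1.819) km/h.
Magnitude = |(-4.900, -1.819)| = 5.226 km/h.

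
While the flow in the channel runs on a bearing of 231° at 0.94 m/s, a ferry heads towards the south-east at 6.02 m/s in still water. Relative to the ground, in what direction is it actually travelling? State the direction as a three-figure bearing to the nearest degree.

Taking east as x and north as y: velocity relative to the water = (4.257, -4.257) m/s; the water relative to ground = (-0.731, -0.592) m/s.
Velocity relative to ground = (4.257, -4.257) + (-0.731, -0.592) = (3.526, -4.848) m/s.
Bearing = atan2(3.53, -4.85) = 143.97° clockwise from north.

144°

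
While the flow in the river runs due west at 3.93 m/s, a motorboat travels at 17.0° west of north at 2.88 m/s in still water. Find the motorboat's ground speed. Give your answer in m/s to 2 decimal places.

Taking east as x and north as y: velocity relative to the water = (-0.842, 2.754) m/s; the water relative to ground = (-3.930, 0.000) m/s.
Velocity relative to ground = (-0.842, 2.754) + (-3.930, 0.000) = (-4.772, 2.754) m/s.
Speed = |(-4.772, 2.754)| = 5.510 m/s.

5.51 m/s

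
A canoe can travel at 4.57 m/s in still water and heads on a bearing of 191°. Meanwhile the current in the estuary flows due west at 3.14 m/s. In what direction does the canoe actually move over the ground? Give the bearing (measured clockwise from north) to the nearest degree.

222°

Taking east as x and north as y: velocity relative to the water = (-0.872, -4.486) m/s; the water relative to ground = (-3.140, 0.000) m/s.
Velocity relative to ground = (-0.872, -4.486) + (-3.140, 0.000) = (-4.012, -4.486) m/s.
Bearing = atan2(-4.01, -4.49) = 221.81° clockwise from north.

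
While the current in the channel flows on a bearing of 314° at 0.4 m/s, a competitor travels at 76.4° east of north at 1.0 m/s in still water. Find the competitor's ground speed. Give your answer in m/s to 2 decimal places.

0.86 m/s

Taking east as x and north as y: velocity relative to the water = (0.972, 0.235) m/s; the water relative to ground = (-0.288, 0.278) m/s.
Velocity relative to ground = (0.972, 0.235) + (-0.288, 0.278) = (0.684, 0.513) m/s.
Speed = |(0.684, 0.513)| = 0.855 m/s.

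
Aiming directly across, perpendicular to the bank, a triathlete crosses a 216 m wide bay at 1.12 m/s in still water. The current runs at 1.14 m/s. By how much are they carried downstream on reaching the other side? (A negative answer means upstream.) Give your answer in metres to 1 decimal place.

219.9 m

Perpendicular speed = 1.120 m/s; crossing time = 216 / 1.120 = 192.857 s.
Net downstream speed = 1.140 m/s.
Drift = 1.140 × 192.857 = 219.857 m (downstream).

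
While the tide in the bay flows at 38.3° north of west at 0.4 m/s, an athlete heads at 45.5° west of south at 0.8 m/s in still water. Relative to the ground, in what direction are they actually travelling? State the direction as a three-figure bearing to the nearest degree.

251°

Taking east as x and north as y: velocity relative to the water = (-0.571, -0.561) m/s; the water relative to ground = (-0.314, 0.248) m/s.
Velocity relative to ground = (-0.571, -0.561) + (-0.314, 0.248) = (-0.885, -0.313) m/s.
Bearing = atan2(-0.88, -0.31) = 250.52° clockwise from north.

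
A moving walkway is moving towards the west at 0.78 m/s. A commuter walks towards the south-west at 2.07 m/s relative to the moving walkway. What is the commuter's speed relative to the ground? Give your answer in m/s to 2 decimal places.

Taking east as x and north as y: moving walkway velocity = (-0.780, 0.000) m/s; commuter velocity relative to moving walkway = (-1.464, -1.464) m/s.
Velocity relative to ground = (-0.780, 0.000) + (-1.464, -1.464) = (-2.244, -1.464) m/s.
Speed = |(-2.244, -1.464)| = 2.679 m/s.

2.68 m/s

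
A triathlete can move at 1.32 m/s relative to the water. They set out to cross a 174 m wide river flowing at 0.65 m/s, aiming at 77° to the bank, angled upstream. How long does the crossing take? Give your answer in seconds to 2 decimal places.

135.29 s

The component of the triathlete's velocity perpendicular to the bank is 1.32 × sin 77° = 1.286 m/s.
Only the cross-stream component determines the crossing time; the current contributes nothing perpendicular to the bank.
Time = 174 / 1.286 = 135.286 s.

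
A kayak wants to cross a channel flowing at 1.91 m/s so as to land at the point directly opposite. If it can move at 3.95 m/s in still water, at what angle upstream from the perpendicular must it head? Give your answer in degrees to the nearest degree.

To cancel the current, the upstream component of the kayak's velocity must equal the flow: 3.95 sin θ = 1.91.
sin θ = 1.91 / 3.95 = 0.4835.
θ = arcsin(0.4835) = 28.917°.

29°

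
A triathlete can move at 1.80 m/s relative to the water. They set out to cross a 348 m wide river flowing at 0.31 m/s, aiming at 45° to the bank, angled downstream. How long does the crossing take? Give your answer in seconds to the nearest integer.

273 s

The component of the triathlete's velocity perpendicular to the bank is 1.80 × sin 45° = 1.273 m/s.
The current is parallel to the bank, so it does not affect the crossing time.
Time = 348 / 1.273 = 273.415 s.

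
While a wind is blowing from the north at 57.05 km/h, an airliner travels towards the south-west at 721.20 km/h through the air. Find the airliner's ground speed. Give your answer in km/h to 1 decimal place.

762.6 km/h

Taking east as x and north as y: velocity relative to the air = (-509.965, -509.965) km/h; the air relative to ground = (0.000, -57.050) km/h.
Velocity relative to ground = (-509.965, -509.965) + (0.000, -57.050) = (-509.965, -567.015) km/h.
Speed = |(-509.965, -567.015)| = 762.608 km/h.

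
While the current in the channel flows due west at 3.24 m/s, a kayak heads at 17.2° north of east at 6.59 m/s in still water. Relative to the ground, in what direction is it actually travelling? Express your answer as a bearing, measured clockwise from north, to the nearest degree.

057°

Taking east as x and north as y: velocity relative to the water = (6.295, 1.949) m/s; the water relative to ground = (-3.240, 0.000) m/s.
Velocity relative to ground = (6.295, 1.949) + (-3.240, 0.000) = (3.055, 1.949) m/s.
Bearing = atan2(3.06, 1.95) = 57.47° clockwise from north.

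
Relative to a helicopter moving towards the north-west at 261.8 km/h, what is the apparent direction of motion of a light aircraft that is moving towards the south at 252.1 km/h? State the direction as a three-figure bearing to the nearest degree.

Taking east as x and north as y: light aircraft velocity = (0.000, -252.100) km/h; helicopter velocity = (-185.121, 185.121) km/h.
Velocity of light aircraft relative to helicopter = (0.000, -252.100) − (-185.121, 185.121) = (185.121, -437.221) km/h.
Bearing = atan2(185.12, -437.22) = 157.05° clockwise from north.

157°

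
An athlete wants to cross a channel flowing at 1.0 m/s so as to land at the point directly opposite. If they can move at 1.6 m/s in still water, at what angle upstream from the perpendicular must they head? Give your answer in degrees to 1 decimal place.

To cancel the current, the upstream component of the athlete's velocity must equal the flow: 1.6 sin θ = 1.0.
sin θ = 1.0 / 1.6 = 0.6250.
θ = arcsin(0.6250) = 38.682°.

38.7°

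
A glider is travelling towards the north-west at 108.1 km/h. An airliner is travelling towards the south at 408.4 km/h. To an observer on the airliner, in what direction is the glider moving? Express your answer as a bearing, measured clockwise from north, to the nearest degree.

351°

Taking east as x and north as y: glider velocity = (-76.438, 76.438) km/h; airliner velocity = (0.000, -408.400) km/h.
Velocity of glider relative to airliner = (-76.438, 76.438) − (0.000, -408.400) = (-76.438, 484.838) km/h.
Bearing = atan2(-76.44, 484.84) = 351.04° clockwise from north.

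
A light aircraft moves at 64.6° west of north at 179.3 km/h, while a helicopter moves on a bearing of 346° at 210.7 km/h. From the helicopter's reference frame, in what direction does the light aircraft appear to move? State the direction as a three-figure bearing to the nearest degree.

Taking east as x and north as y: light aircraft velocity = (-161.968, 76.908) km/h; helicopter velocity = (-50.973, 204.441) km/h.
Velocity of light aircraft relative to helicopter = (-161.968, 76.908) − (-50.973, 204.441) = (-110.995, -127.533) km/h.
Bearing = atan2(-111.00, -127.53) = 221.03° clockwise from north.

221°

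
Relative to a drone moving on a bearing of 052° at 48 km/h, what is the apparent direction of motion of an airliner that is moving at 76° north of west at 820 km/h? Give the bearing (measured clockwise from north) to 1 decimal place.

342.9°

Taking east as x and north as y: airliner velocity = (-198.376, 795.642) km/h; drone velocity = (37.825, 29.552) km/h.
Velocity of airliner relative to drone = (-198.376, 795.642) − (37.825, 29.552) = (-236.200, 766.091) km/h.
Bearing = atan2(-236.20, 766.09) = 342.86° clockwise from north.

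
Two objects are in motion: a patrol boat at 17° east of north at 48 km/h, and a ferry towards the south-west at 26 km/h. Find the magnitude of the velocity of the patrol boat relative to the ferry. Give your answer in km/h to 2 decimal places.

Taking east as x and north as y: patrol boat velocity = (14.034, 45.903) km/h; ferry velocity = (-18.385, -18.385) km/h.
Velocity of patrol boat relative to ferry = (14.034, 45.903) − (-18.385, -18.385) = (32.419, 64.287) km/h.
Magnitude = |(32.419, 64.287)| = 71.999 km/h.

72.00 km/h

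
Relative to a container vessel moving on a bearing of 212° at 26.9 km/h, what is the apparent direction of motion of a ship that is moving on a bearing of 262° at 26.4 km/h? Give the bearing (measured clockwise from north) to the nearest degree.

Taking east as x and north as y: ship velocity = (-26.143, -3.674) km/h; container vessel velocity = (-14.255, -22.812) km/h.
Velocity of ship relative to container vessel = (-26.143, -3.674) − (-14.255, -22.812) = (-11.888, 19.138) km/h.
Bearing = atan2(-11.89, 19.14) = 328.15° clockwise from north.

328°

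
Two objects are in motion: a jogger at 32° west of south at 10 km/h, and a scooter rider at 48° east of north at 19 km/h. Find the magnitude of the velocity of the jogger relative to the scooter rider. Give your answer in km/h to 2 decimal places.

28.75 km/h

Taking east as x and north as y: jogger velocity = (-5.299, -8.480) km/h; scooter rider velocity = (14.120, 12.713) km/h.
Velocity of jogger relative to scooter rider = (-5.299, -8.480) − (14.120, 12.713) = (-19.419, -21.194) km/h.
Magnitude = |(-19.419, -21.194)| = 28.745 km/h.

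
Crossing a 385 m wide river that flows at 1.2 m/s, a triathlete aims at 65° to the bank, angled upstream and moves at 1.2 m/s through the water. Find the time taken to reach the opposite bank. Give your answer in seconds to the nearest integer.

The component of the triathlete's velocity perpendicular to the bank is 1.2 × sin 65° = 1.088 m/s.
The current is parallel to the bank, so it does not affect the crossing time.
Time = 385 / 1.088 = 354.000 s.

354 s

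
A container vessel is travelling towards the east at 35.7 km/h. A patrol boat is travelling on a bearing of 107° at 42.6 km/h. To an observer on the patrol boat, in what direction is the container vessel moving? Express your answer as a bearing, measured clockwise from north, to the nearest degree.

338°

Taking east as x and north as y: container vessel velocity = (35.700, 0.000) km/h; patrol boat velocity = (40.739, -12.455) km/h.
Velocity of container vessel relative to patrol boat = (35.700, 0.000) − (40.739, -12.455) = (-5.039, 12.455) km/h.
Bearing = atan2(-5.04, 12.46) = 337.97° clockwise from north.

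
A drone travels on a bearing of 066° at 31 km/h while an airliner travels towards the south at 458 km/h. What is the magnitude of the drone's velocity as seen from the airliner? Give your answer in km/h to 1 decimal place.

471.5 km/h

Taking east as x and north as y: drone velocity = (28.320, 12.609) km/h; airliner velocity = (0.000, -458.000) km/h.
Velocity of drone relative to airliner = (28.320, 12.609) − (0.000, -458.000) = (28.320, 470.609) km/h.
Magnitude = |(28.320, 470.609)| = 471.460 km/h.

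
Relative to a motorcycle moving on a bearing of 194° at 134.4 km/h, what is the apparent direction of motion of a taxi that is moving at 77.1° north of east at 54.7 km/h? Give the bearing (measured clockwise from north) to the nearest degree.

Taking east as x and north as y: taxi velocity = (12.212, 53.319) km/h; motorcycle velocity = (-32.514, -130.408) km/h.
Velocity of taxi relative to motorcycle = (12.212, 53.319) − (-32.514, -130.408) = (44.726, 183.727) km/h.
Bearing = atan2(44.73, 183.73) = 13.68° clockwise from north.

014°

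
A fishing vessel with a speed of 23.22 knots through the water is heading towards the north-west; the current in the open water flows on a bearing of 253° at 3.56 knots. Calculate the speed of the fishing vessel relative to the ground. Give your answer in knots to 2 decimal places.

25.09 knots

Taking east as x and north as y: velocity relative to the water = (-16.419, 16.419) knots; the water relative to ground = (-3.404, -1.041) knots.
Velocity relative to ground = (-16.419, 16.419) + (-3.404, -1.041) = (-19.823, 15.378) knots.
Speed = |(-19.823, 15.378)| = 25.089 knots.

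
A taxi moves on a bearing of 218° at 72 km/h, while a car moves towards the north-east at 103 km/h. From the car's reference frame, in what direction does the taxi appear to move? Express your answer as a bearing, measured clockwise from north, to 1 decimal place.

Taking east as x and north as y: taxi velocity = (-44.328, -56.737) km/h; car velocity = (72.832, 72.832) km/h.
Velocity of taxi relative to car = (-44.328, -56.737) − (72.832, 72.832) = (-117.160, -129.569) km/h.
Bearing = atan2(-117.16, -129.57) = 222.12° clockwise from north.

222.1°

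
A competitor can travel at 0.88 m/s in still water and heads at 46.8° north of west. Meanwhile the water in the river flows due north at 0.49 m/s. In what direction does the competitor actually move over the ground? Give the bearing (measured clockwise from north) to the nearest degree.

Taking east as x and north as y: velocity relative to the water = (-0.602, 0.641) m/s; the water relative to ground = (0.000, 0.490) m/s.
Velocity relative to ground = (-0.602, 0.641) + (0.000, 0.490) = (-0.602, 1.131) m/s.
Bearing = atan2(-0.60, 1.13) = 331.97° clockwise from north.

332°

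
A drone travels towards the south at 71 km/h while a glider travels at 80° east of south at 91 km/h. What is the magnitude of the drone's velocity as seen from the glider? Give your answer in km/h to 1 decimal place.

105.3 km/h

Taking east as x and north as y: drone velocity = (0.000, -71.000) km/h; glider velocity = (89.618, -15.802) km/h.
Velocity of drone relative to glider = (0.000, -71.000) − (89.618, -15.802) = (-89.618, -55.198) km/h.
Magnitude = |(-89.618, -55.198)| = 105.253 km/h.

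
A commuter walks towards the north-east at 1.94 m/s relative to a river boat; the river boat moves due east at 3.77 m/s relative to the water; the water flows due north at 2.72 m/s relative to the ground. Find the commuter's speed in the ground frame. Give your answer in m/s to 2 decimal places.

In east/north components (m/s): commuter relative to river boat = (1.372, 1.372); river boat relative to water = (3.770, 0.000); water relative to ground = (0.000, 2.720).
Sum = (5.142, 4.092) m/s.
Speed = |(5.142, 4.092)| = 6.571 m/s.

6.57 m/s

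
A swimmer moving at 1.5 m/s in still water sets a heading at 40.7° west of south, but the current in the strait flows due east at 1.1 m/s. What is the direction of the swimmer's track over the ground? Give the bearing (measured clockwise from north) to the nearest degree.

Taking east as x and north as y: velocity relative to the water = (-0.978, -1.137) m/s; the water relative to ground = (1.100, 0.000) m/s.
Velocity relative to ground = (-0.978, -1.137) + (1.100, 0.000) = (0.122, -1.137) m/s.
Bearing = atan2(0.12, -1.14) = 173.88° clockwise from north.

174°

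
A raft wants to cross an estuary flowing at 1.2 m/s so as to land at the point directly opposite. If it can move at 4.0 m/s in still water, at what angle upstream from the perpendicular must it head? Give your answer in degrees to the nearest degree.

To cancel the current, the upstream component of the raft's velocity must equal the flow: 4.0 sin θ = 1.2.
sin θ = 1.2 / 4.0 = 0.3000.
θ = arcsin(0.3000) = 17.458°.

17°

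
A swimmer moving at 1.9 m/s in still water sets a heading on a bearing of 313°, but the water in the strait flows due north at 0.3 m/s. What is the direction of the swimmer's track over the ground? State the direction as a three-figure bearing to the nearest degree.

Taking east as x and north as y: velocity relative to the water = (-1.390, 1.296) m/s; the water relative to ground = (0.000, 0.300) m/s.
Velocity relative to ground = (-1.390, 1.296) + (0.000, 0.300) = (-1.390, 1.596) m/s.
Bearing = atan2(-1.39, 1.60) = 318.95° clockwise from north.

319°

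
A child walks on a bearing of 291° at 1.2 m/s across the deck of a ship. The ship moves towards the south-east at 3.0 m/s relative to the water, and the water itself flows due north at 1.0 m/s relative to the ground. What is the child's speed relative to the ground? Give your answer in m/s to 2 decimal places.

1.22 m/s

In east/north components (m/s): child relative to ship = (-1.120, 0.430); ship relative to water = (2.121, -2.121); water relative to ground = (0.000, 1.000).
Sum = (1.001, -0.691) m/s.
Speed = |(1.001, -0.691)| = 1.217 m/s.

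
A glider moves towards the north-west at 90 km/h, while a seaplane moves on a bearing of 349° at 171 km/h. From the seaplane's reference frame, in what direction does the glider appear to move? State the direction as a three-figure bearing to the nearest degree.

197°

Taking east as x and north as y: glider velocity = (-63.640, 63.640) km/h; seaplane velocity = (-32.628, 167.858) km/h.
Velocity of glider relative to seaplane = (-63.640, 63.640) − (-32.628, 167.858) = (-31.011, -104.219) km/h.
Bearing = atan2(-31.01, -104.22) = 196.57° clockwise from north.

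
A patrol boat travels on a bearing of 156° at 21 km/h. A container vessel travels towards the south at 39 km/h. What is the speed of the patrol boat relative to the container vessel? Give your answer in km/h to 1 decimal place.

21.6 km/h

Taking east as x and north as y: patrol boat velocity = (8.541, -19.184) km/h; container vessel velocity = (0.000, -39.000) km/h.
Velocity of patrol boat relative to container vessel = (8.541, -19.184) − (0.000, -39.000) = (8.541, 19.816) km/h.
Magnitude = |(8.541, 19.816)| = 21.578 km/h.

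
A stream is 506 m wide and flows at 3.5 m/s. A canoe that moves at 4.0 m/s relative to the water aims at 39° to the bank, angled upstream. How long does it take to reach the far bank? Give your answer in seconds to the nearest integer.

201 s

The component of the canoe's velocity perpendicular to the bank is 4.0 × sin 39° = 2.517 m/s.
Only the cross-stream component determines the crossing time; the current contributes nothing perpendicular to the bank.
Time = 506 / 2.517 = 201.010 s.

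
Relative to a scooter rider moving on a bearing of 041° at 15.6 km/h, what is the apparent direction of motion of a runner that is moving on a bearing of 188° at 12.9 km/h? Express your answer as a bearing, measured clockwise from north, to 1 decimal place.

Taking east as x and north as y: runner velocity = (-1.795, -12.774) km/h; scooter rider velocity = (10.235, 11.773) km/h.
Velocity of runner relative to scooter rider = (-1.795, -12.774) − (10.235, 11.773) = (-12.030, -24.548) km/h.
Bearing = atan2(-12.03, -24.55) = 206.11° clockwise from north.

206.1°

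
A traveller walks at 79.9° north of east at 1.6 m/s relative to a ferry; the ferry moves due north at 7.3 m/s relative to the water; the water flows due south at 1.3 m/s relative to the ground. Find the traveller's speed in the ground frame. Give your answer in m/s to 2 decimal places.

7.58 m/s

In east/north components (m/s): traveller relative to ferry = (0.281, 1.575); ferry relative to water = (0.000, 7.300); water relative to ground = (0.000, -1.300).
Sum = (0.281, 7.575) m/s.
Speed = |(0.281, 7.575)| = 7.580 m/s.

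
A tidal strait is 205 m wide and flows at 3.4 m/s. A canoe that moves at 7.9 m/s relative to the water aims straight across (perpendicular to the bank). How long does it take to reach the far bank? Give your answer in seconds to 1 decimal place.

The component of the canoe's velocity perpendicular to the bank is 7.9 m/s.
The flow acts along the bank and has no component across it.
Time = 205 / 7.900 = 25.949 s.

25.9 s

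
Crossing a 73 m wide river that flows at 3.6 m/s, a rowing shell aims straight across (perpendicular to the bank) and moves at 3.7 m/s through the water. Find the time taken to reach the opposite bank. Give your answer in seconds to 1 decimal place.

19.7 s

The component of the rowing shell's velocity perpendicular to the bank is 3.7 m/s.
The flow acts along the bank and has no component across it.
Time = 73 / 3.700 = 19.730 s.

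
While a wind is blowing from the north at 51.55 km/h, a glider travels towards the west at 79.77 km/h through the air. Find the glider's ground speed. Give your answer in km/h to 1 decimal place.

95.0 km/h

Taking east as x and north as y: velocity relative to the air = (-79.770, 0.000) km/h; the air relative to ground = (0.000, -51.550) km/h.
Velocity relative to ground = (-79.770, 0.000) + (0.000, -51.550) = (-79.770, -51.550) km/h.
Speed = |(-79.770, -51.550)| = 94.977 km/h.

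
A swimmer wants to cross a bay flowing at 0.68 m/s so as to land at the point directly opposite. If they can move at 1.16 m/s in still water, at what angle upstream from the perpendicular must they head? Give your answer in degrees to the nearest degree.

36°

To cancel the current, the upstream component of the swimmer's velocity must equal the flow: 1.16 sin θ = 0.68.
sin θ = 0.68 / 1.16 = 0.5862.
θ = arcsin(0.5862) = 35.888°.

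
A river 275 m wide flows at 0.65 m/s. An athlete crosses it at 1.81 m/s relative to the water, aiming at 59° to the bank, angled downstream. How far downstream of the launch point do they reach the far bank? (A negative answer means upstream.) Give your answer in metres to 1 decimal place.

Perpendicular speed = 1.551 m/s; crossing time = 275 / 1.551 = 177.251 s.
Net downstream speed = 1.582 m/s.
Drift = 1.582 × 177.251 = 280.450 m (downstream).

280.4 m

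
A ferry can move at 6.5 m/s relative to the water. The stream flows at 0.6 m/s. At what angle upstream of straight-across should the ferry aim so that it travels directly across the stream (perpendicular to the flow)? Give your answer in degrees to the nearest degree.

To cancel the current, the upstream component of the ferry's velocity must equal the flow: 6.5 sin θ = 0.6.
sin θ = 0.6 / 6.5 = 0.0923.
θ = arcsin(0.0923) = 5.296°.

5°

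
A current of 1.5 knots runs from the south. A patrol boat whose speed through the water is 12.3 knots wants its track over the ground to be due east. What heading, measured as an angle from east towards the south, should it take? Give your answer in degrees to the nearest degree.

The current pushes perpendicular to the desired track; the heading must have a component into the current equal to 1.5 knots: 12.3 sin θ = 1.5.
sin θ = 0.1220, so θ = 7.005°.

7°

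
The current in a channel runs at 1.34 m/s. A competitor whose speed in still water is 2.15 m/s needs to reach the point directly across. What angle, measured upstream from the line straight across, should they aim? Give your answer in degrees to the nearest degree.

To cancel the current, the upstream component of the competitor's velocity must equal the flow: 2.15 sin θ = 1.34.
sin θ = 1.34 / 2.15 = 0.6233.
θ = arcsin(0.6233) = 38.554°.

39°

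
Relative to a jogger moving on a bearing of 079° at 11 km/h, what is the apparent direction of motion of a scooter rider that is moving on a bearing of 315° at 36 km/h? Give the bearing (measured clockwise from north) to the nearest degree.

303°

Taking east as x and north as y: scooter rider velocity = (-25.456, 25.456) km/h; jogger velocity = (10.798, 2.099) km/h.
Velocity of scooter rider relative to jogger = (-25.456, 25.456) − (10.798, 2.099) = (-36.254, 23.357) km/h.
Bearing = atan2(-36.25, 23.36) = 302.79° clockwise from north.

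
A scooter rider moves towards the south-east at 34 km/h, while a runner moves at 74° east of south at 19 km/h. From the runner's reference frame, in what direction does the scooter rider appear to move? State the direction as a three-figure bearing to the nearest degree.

Taking east as x and north as y: scooter rider velocity = (24.042, -24.042) km/h; runner velocity = (18.264, -5.237) km/h.
Velocity of scooter rider relative to runner = (24.042, -24.042) − (18.264, -5.237) = (5.778, -18.805) km/h.
Bearing = atan2(5.78, -18.80) = 162.92° clockwise from north.

163°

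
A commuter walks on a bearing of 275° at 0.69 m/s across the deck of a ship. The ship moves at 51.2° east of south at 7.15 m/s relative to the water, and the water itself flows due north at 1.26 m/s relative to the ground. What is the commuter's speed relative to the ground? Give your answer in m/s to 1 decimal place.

5.8 m/s

In east/north components (m/s): commuter relative to ship = (-0.687, 0.060); ship relative to water = (5.572, -4.480); water relative to ground = (0.000, 1.260).
Sum = (4.885, -3.160) m/s.
Speed = |(4.885, -3.160)| = 5.818 m/s.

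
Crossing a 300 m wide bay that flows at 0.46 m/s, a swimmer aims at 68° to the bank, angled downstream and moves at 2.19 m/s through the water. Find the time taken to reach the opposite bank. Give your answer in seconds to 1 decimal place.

The component of the swimmer's velocity perpendicular to the bank is 2.19 × sin 68° = 2.031 m/s.
Only the cross-stream component determines the crossing time; the current contributes nothing perpendicular to the bank.
Time = 300 / 2.031 = 147.744 s.

147.7 s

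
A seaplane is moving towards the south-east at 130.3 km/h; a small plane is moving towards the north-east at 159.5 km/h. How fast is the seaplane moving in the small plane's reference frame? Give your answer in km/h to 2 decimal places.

Taking east as x and north as y: seaplane velocity = (92.136, -92.136) km/h; small plane velocity = (112.784, 112.784) km/h.
Velocity of seaplane relative to small plane = (92.136, -92.136) − (112.784, 112.784) = (-20.648, -204.920) km/h.
Magnitude = |(-20.648, -204.920)| = 205.957 km/h.

205.96 km/h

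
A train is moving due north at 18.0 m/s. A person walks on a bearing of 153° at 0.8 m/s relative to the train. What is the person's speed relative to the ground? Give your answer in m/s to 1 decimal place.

17.3 m/s

Taking east as x and north as y: train velocity = (0.000, 18.000) m/s; person velocity relative to train = (0.363, -0.713) m/s.
Velocity relative to ground = (0.000, 18.000) + (0.363, -0.713) = (0.363, 17.287) m/s.
Speed = |(0.363, 17.287)| = 17.291 m/s.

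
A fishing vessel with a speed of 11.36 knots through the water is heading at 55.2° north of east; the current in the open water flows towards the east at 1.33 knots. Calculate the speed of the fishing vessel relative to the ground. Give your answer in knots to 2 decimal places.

Taking east as x and north as y: velocity relative to the water = (6.483, 9.328) knots; the water relative to ground = (1.330, 0.000) knots.
Velocity relative to ground = (6.483, 9.328) + (1.330, 0.000) = (7.813, 9.328) knots.
Speed = |(7.813, 9.328)| = 12.168 knots.

12.17 knots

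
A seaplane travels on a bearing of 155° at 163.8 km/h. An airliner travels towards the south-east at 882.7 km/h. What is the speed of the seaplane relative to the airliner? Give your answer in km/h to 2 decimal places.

Taking east as x and north as y: seaplane velocity = (69.225, -148.453) km/h; airliner velocity = (624.163, -624.163) km/h.
Velocity of seaplane relative to airliner = (69.225, -148.453) − (624.163, -624.163) = (-554.938, 475.710) km/h.
Magnitude = |(-554.938, 475.710)| = 730.928 km/h.

730.93 km/h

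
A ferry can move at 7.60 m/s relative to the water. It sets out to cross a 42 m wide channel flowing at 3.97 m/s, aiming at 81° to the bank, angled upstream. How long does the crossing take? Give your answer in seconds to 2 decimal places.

5.60 s

The component of the ferry's velocity perpendicular to the bank is 7.60 × sin 81° = 7.506 m/s.
The flow acts along the bank and has no component across it.
Time = 42 / 7.506 = 5.595 s.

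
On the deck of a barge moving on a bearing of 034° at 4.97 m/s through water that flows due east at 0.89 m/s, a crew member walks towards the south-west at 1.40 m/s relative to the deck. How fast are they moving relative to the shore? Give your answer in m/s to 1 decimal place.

4.1 m/s

In east/north components (m/s): crew member relative to barge = (-0.990, -0.990); barge relative to water = (2.779, 4.120); water relative to ground = (0.890, 0.000).
Sum = (2.679, 3.130) m/s.
Speed = |(2.679, 3.130)| = 4.120 m/s.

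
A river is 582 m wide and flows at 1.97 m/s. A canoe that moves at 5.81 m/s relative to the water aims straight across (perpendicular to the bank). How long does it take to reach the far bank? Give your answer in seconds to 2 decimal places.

The component of the canoe's velocity perpendicular to the bank is 5.81 m/s.
Only the cross-stream component determines the crossing time; the current contributes nothing perpendicular to the bank.
Time = 582 / 5.810 = 100.172 s.

100.17 s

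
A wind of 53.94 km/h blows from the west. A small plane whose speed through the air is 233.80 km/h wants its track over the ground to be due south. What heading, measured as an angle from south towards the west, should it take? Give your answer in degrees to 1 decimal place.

The wind pushes perpendicular to the desired track; the heading must have a component into the wind equal to 53.94 km/h: 233.80 sin θ = 53.94.
sin θ = 0.2307, so θ = 13.339°.

13.3°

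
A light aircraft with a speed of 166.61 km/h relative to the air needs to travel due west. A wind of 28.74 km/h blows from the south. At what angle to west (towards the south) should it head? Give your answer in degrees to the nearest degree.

The wind pushes perpendicular to the desired track; the heading must have a component into the wind equal to 28.74 km/h: 166.61 sin θ = 28.74.
sin θ = 0.1725, so θ = 9.933°.

10°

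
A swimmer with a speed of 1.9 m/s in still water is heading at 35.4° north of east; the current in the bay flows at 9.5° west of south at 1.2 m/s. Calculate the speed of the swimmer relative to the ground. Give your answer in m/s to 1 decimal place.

Taking east as x and north as y: velocity relative to the water = (1.549, 1.101) m/s; the water relative to ground = (-0.198, -1.184) m/s.
Velocity relative to ground = (1.549, 1.101) + (-0.198, -1.184) = (1.351, -0.083) m/s.
Speed = |(1.351, -0.083)| = 1.353 m/s.

1.4 m/s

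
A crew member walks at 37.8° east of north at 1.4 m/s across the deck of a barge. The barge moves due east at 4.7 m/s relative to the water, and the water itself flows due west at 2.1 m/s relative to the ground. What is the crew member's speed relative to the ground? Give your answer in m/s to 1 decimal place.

3.6 m/s

In east/north components (m/s): crew member relative to barge = (0.858, 1.106); barge relative to water = (4.700, 0.000); water relative to ground = (-2.100, 0.000).
Sum = (3.458, 1.106) m/s.
Speed = |(3.458, 1.106)| = 3.631 m/s.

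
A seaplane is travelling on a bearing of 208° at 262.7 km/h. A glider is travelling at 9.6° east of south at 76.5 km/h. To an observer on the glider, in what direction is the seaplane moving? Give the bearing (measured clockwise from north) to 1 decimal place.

221.0°

Taking east as x and north as y: seaplane velocity = (-123.330, -231.950) km/h; glider velocity = (12.758, -75.429) km/h.
Velocity of seaplane relative to glider = (-123.330, -231.950) − (12.758, -75.429) = (-136.088, -156.522) km/h.
Bearing = atan2(-136.09, -156.52) = 221.01° clockwise from north.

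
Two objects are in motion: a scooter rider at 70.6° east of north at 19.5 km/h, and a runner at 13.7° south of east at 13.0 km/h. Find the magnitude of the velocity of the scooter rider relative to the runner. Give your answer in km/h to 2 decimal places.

Taking east as x and north as y: scooter rider velocity = (18.393, 6.477) km/h; runner velocity = (12.630, -3.079) km/h.
Velocity of scooter rider relative to runner = (18.393, 6.477) − (12.630, -3.079) = (5.763, 9.556) km/h.
Magnitude = |(5.763, 9.556)| = 11.159 km/h.

11.16 km/h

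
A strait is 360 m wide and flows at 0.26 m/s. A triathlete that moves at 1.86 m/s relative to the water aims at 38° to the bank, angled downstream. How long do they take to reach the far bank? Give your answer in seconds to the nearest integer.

314 s

The component of the triathlete's velocity perpendicular to the bank is 1.86 × sin 38° = 1.145 m/s.
Only the cross-stream component determines the crossing time; the current contributes nothing perpendicular to the bank.
Time = 360 / 1.145 = 314.375 s.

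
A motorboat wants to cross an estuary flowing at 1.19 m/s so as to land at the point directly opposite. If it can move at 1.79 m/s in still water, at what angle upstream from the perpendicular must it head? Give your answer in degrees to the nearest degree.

To cancel the current, the upstream component of the motorboat's velocity must equal the flow: 1.79 sin θ = 1.19.
sin θ = 1.19 / 1.79 = 0.6648.
θ = arcsin(0.6648) = 41.667°.

42°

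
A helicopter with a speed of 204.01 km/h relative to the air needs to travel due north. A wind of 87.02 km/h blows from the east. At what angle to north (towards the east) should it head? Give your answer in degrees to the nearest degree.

The wind pushes perpendicular to the desired track; the heading must have a component into the wind equal to 87.02 km/h: 204.01 sin θ = 87.02.
sin θ = 0.4265, so θ = 25.249°.

25°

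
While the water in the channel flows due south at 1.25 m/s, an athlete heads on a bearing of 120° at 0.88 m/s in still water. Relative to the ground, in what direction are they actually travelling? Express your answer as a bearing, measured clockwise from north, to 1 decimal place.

Taking east as x and north as y: velocity relative to the water = (0.762, -0.440) m/s; the water relative to ground = (0.000, -1.250) m/s.
Velocity relative to ground = (0.762, -0.440) + (0.000, -1.250) = (0.762, -1.690) m/s.
Bearing = atan2(0.76, -1.69) = 155.73° clockwise from north.

155.7°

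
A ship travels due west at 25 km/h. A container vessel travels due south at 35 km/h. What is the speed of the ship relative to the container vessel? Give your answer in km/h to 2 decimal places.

Taking east as x and north as y: ship velocity = (-25.000, 0.000) km/h; container vessel velocity = (0.000, -35.000) km/h.
Velocity of ship relative to container vessel = (-25.000, 0.000) − (0.000, -35.000) = (-25.000, 35.000) km/h.
Magnitude = |(-25.000, 35.000)| = 43.012 km/h.

43.01 km/h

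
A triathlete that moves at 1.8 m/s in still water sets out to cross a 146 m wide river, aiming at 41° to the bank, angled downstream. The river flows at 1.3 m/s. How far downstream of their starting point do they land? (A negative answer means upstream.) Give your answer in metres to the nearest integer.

Perpendicular speed = 1.181 m/s; crossing time = 146 / 1.181 = 123.634 s.
Net downstream speed = 2.658 m/s.
Drift = 2.658 × 123.634 = 328.678 m (downstream).

329 m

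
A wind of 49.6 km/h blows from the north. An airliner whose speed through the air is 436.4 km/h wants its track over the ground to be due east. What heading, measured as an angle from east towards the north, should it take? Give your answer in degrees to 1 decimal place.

6.5°

The wind pushes perpendicular to the desired track; the heading must have a component into the wind equal to 49.6 km/h: 436.4 sin θ = 49.6.
sin θ = 0.1137, so θ = 6.526°.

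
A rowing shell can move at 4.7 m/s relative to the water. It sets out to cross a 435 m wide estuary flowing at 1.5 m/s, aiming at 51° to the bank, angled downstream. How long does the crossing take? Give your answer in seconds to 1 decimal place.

The component of the rowing shell's velocity perpendicular to the bank is 4.7 × sin 51° = 3.653 m/s.
The flow acts along the bank and has no component across it.
Time = 435 / 3.653 = 119.094 s.

119.1 s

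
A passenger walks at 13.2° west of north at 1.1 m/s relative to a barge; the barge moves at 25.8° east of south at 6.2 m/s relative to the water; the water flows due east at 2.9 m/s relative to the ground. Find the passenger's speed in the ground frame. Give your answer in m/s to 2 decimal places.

In east/north components (m/s): passenger relative to barge = (-0.251, 1.071); barge relative to water = (2.698, -5.582); water relative to ground = (2.900, 0.000).
Sum = (5.347, -4.511) m/s.
Speed = |(5.347, -4.511)| = 6.996 m/s.

7.00 m/s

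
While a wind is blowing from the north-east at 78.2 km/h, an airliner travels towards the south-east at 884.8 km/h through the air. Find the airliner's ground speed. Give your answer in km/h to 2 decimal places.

888.25 km/h

Taking east as x and north as y: velocity relative to the air = (625.648, -625.648) km/h; the air relative to ground = (-55.296, -55.296) km/h.
Velocity relative to ground = (625.648, -625.648) + (-55.296, -55.296) = (570.352, -680.944) km/h.
Speed = |(570.352, -680.944)| = 888.249 km/h.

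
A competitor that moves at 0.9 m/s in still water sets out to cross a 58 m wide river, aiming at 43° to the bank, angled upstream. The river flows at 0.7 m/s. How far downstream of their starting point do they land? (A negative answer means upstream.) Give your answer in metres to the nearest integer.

4 m

Perpendicular speed = 0.614 m/s; crossing time = 58 / 0.614 = 94.494 s.
Net downstream speed = 0.042 m/s.
Drift = 0.042 × 94.494 = 3.948 m (downstream).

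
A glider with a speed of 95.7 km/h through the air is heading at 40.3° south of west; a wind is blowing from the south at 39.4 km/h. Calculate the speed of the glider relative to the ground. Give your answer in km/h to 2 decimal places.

76.38 km/h

Taking east as x and north as y: velocity relative to the air = (-72.987, -61.898) km/h; the air relative to ground = (0.000, 39.400) km/h.
Velocity relative to ground = (-72.987, -61.898) + (0.000, 39.400) = (-72.987, -22.498) km/h.
Speed = |(-72.987, -22.498)| = 76.376 km/h.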